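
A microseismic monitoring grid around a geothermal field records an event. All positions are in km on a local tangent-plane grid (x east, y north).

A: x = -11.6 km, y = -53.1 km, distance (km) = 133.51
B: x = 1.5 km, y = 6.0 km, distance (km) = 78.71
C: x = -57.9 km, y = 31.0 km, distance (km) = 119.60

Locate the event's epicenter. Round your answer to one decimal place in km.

x ≈ 57.9 km, y ≈ 60.9 km

Circle about each station: (x + 11.6)² + (y + 53.1)² = 133.51²; (x − 1.5)² + (y − 6.0)² = 78.71²; (x + 57.9)² + (y − 31.0)² = 119.60².
Subtracting the A equation from the B and C equations removes the quadratic terms:
26.2 x + 118.2 y = 8713.74
-92.6 x + 168.2 y = 4880.00
Solving the 2×2 system: x ≈ 57.9, y ≈ 60.9 km.
Check against A (with the unrounded x, y): √((x + 11.6)²+(y + 53.1)²) = 133.50 ≈ 133.51 km. ✓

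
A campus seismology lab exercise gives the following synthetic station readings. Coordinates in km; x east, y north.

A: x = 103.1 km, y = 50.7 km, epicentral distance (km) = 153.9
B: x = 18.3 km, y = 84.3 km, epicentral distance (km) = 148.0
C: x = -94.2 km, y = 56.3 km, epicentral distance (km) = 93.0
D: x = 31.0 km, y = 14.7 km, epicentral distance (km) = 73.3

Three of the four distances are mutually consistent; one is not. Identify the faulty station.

Solve using three stations at a time. Using A, C, D (subtract circle equations pairwise → linear system) gives (x, y) ≈ (-35.6, -16.0).
Distances from that point to each station vs reported:
  A: calculated 153.9 vs reported 153.9 → residual 0.0 km
  B: calculated 113.9 vs reported 148.0 → residual 34.1 km
  C: calculated 93.0 vs reported 93.0 → residual 0.0 km
  D: calculated 73.4 vs reported 73.3 → residual 0.1 km
A, C, D are mutually consistent (residuals ≈ 0); B is off by 34.1 km.

B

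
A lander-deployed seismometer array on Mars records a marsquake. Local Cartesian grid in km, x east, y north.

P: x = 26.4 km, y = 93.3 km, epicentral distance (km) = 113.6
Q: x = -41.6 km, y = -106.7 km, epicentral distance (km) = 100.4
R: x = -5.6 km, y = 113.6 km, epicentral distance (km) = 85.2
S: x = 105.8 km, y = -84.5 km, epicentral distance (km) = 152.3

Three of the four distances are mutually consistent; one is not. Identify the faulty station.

Solve using three stations at a time. Using P, Q, S (subtract circle equations pairwise → linear system) gives (x, y) ≈ (-25.6, -7.6).
Distances from that point to each station vs reported:
  P: calculated 113.6 vs reported 113.6 → residual 0.0 km
  Q: calculated 100.3 vs reported 100.4 → residual 0.1 km
  R: calculated 122.9 vs reported 85.2 → residual 37.7 km
  S: calculated 152.3 vs reported 152.3 → residual 0.0 km
P, Q, S are mutually consistent (residuals ≈ 0); R is off by 37.7 km.

R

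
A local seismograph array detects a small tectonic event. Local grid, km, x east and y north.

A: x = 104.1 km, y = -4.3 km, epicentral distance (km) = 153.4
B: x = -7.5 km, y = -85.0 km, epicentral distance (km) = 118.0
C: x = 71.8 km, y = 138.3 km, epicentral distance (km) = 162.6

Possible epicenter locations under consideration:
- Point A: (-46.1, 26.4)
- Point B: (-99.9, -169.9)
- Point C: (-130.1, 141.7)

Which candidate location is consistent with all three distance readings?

For each candidate, compare |candidate − station| to the reported distance:
Point A: residuals A 0.1, B 0.1, C 0.1 → max 0.1 km
Point B: residuals A 109.4, B 7.5, C 190.2 → max 190.2 km
Point C: residuals A 122.6, B 139.7, C 39.3 → max 139.7 km
Only Point A has all residuals ≈ 0.

Point A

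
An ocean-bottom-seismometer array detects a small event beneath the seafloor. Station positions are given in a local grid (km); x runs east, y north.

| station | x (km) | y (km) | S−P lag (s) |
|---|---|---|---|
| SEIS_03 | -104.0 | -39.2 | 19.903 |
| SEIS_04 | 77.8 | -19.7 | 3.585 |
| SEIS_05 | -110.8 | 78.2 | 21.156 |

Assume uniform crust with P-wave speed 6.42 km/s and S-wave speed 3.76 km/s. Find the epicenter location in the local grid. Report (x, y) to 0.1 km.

Distance from S−P lag: d = Δt · v_P v_S / (v_P − v_S) = Δt · (6.42·3.76)/(6.42−3.76) ≈ 9.0749·Δt.
So d_SEIS_03 = 180.62, d_SEIS_04 = 32.53, d_SEIS_05 = 191.99 km.
Circle about each station: (x + 104.0)² + (y + 39.2)² = 180.62²; (x − 77.8)² + (y + 19.7)² = 32.53²; (x + 110.8)² + (y − 78.2)² = 191.99².
Subtracting the SEIS_03 equation from the SEIS_04 and SEIS_05 equations removes the quadratic terms:
363.6 x + 39.0 y = 25653.67
-13.6 x + 234.8 y = 1802.66
Solving the 2×2 system: x ≈ 69.3, y ≈ 11.7 km.

69.3 km east, 11.7 km north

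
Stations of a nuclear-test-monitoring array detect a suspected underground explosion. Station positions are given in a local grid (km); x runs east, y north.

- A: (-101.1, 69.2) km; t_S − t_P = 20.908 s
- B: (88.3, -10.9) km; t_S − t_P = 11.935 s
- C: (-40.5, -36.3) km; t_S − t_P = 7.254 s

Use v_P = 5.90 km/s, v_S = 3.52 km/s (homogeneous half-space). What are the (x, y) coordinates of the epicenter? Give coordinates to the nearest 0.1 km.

(7.9, -77.1)

Distance from S−P lag: d = Δt · v_P v_S / (v_P − v_S) = Δt · (5.90·3.52)/(5.90−3.52) ≈ 8.7261·Δt.
So d_A = 182.44, d_B = 104.15, d_C = 63.30 km.
Circle about each station: (x + 101.1)² + (y − 69.2)² = 182.44²; (x − 88.3)² + (y + 10.9)² = 104.15²; (x + 40.5)² + (y + 36.3)² = 63.30².
Subtracting the A equation from the B and C equations removes the quadratic terms:
378.8 x − 160.2 y = 15342.98
121.2 x − 211.0 y = 17225.55
Solving the 2×2 system: x ≈ 7.9, y ≈ -77.1 km.
Check against A (with the unrounded x, y): √((x + 101.1)²+(y − 69.2)²) = 182.44 ≈ 182.44 km. ✓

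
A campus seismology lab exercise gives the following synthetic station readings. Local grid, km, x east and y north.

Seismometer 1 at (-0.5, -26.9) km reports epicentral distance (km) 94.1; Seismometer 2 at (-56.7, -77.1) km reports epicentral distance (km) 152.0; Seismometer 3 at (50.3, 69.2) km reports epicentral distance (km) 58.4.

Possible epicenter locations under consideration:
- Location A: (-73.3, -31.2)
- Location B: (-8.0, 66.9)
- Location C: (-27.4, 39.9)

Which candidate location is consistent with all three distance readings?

For each candidate, compare |candidate − station| to the reported distance:
Location A: residuals Seismometer 1 21.2, Seismometer 2 103.2, Seismometer 3 100.8 → max 103.2 km
Location B: residuals Seismometer 1 0.0, Seismometer 2 0.0, Seismometer 3 0.1 → max 0.1 km
Location C: residuals Seismometer 1 22.1, Seismometer 2 31.4, Seismometer 3 24.6 → max 31.4 km
Only Location B has all residuals ≈ 0.

Location B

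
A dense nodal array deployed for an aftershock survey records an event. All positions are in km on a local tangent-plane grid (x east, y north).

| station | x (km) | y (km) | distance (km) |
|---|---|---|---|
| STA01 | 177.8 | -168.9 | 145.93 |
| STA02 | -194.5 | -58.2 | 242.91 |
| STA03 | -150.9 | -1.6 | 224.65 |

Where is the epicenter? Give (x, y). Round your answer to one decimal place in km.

Circle about each station: (x − 177.8)² + (y + 168.9)² = 145.93²; (x + 194.5)² + (y + 58.2)² = 242.91²; (x + 150.9)² + (y + 1.6)² = 224.65².
Subtracting the STA01 equation from the STA02 and STA03 equations removes the quadratic terms:
-744.6 x + 221.4 y = -56632.26
-657.4 x + 334.6 y = -66538.74
Solving the 2×2 system: x ≈ 40.7, y ≈ -118.9 km.
Check against STA01 (with the unrounded x, y): √((x − 177.8)²+(y + 168.9)²) = 145.93 ≈ 145.93 km. ✓

40.7 km east, -118.9 km north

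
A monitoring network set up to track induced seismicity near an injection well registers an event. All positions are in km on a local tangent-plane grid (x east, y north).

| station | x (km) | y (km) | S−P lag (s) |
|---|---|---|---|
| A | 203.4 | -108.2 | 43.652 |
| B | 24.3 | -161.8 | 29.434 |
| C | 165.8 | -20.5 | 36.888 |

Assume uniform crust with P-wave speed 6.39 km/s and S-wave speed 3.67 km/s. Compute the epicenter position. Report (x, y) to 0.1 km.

x ≈ -149.2 km, y ≈ 23.4 km

Distance from S−P lag: d = Δt · v_P v_S / (v_P − v_S) = Δt · (6.39·3.67)/(6.39−3.67) ≈ 8.6218·Δt.
So d_A = 376.36, d_B = 253.77, d_C = 318.04 km.
Circle about each station: (x − 203.4)² + (y + 108.2)² = 376.36²; (x − 24.3)² + (y + 161.8)² = 253.77²; (x − 165.8)² + (y + 20.5)² = 318.04².
Subtracting the A equation from the B and C equations removes the quadratic terms:
-358.2 x − 107.2 y = 50938.57
-75.2 x + 175.4 y = 15328.50
Solving the 2×2 system: x ≈ -149.2, y ≈ 23.4 km.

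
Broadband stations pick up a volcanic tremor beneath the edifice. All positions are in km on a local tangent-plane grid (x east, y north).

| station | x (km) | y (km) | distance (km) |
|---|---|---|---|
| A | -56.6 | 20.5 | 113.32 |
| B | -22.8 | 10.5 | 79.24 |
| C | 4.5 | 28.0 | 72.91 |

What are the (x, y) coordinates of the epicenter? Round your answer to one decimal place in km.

Circle about each station: (x + 56.6)² + (y − 20.5)² = 113.32²; (x + 22.8)² + (y − 10.5)² = 79.24²; (x − 4.5)² + (y − 28.0)² = 72.91².
Subtracting pairs of circle equations eliminates x²+y² and gives linear equations (the radical axes):
67.6 x − 20.0 y = 3568.72
122.2 x + 15.0 y = 4705.99
Solving the 2×2 system: x ≈ 42.7, y ≈ -34.1 km.

42.7 km east, -34.1 km north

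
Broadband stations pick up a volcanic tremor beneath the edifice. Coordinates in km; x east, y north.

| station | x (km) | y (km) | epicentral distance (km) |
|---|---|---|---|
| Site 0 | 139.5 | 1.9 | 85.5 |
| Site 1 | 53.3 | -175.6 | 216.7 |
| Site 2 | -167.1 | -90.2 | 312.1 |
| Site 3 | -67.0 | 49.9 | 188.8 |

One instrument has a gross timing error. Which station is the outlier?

Site 0

Solve using three stations at a time. Using Site 1, Site 2, Site 3 (subtract circle equations pairwise → linear system) gives (x, y) ≈ (120.8, 30.3).
Distances from that point to each station vs reported:
  Site 0: calculated 34.0 vs reported 85.5 → residual 51.5 km
  Site 1: calculated 216.7 vs reported 216.7 → residual 0.0 km
  Site 2: calculated 312.1 vs reported 312.1 → residual 0.0 km
  Site 3: calculated 188.8 vs reported 188.8 → residual 0.0 km
Site 1, Site 2, Site 3 are mutually consistent (residuals ≈ 0); Site 0 is off by 51.5 km.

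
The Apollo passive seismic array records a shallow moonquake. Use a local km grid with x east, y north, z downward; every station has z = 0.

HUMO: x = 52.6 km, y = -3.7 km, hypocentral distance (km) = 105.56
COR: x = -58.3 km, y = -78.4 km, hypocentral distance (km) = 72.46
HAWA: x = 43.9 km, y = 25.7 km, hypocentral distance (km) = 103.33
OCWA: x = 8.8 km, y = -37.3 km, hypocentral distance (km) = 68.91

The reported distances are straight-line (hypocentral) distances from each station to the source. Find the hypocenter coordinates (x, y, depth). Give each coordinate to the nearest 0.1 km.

Each station gives a sphere (x−x_i)² + (y−y_i)² + z² = d_i² (stations at z=0).
Subtracting the HUMO sphere from COR and HAWA: z² cancels, leaving linear equations in x and y:
-221.8 x − 149.4 y = 12657.46
-17.4 x + 58.8 y = 273.07
Solving: x ≈ -50.191, y ≈ -10.208 km (keep extra digits for the depth step; rounded: -50.2, -10.2).
Then from the HUMO sphere: z² = 105.56² − (x − 52.6)² − (y + 3.7)² with x = -50.191, y = -10.208, so z ≈ 23.121 ≈ 23.1 km.

x ≈ -50.2 km, y ≈ -10.2 km, depth ≈ 23.1 km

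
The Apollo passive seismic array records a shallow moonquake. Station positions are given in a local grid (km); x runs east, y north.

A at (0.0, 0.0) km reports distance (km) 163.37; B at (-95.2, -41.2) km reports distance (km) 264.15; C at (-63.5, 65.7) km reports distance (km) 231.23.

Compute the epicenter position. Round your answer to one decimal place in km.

(162.5, 16.8)

Circle about each station: x² + y² = 163.37²; (x + 95.2)² + (y + 41.2)² = 264.15²; (x + 63.5)² + (y − 65.7)² = 231.23².
Subtracting the A equation from the B and C equations removes the quadratic terms:
-190.4 x − 82.4 y = -32324.99
-127.0 x + 131.4 y = -18428.82
Solving the 2×2 system: x ≈ 162.5, y ≈ 16.8 km.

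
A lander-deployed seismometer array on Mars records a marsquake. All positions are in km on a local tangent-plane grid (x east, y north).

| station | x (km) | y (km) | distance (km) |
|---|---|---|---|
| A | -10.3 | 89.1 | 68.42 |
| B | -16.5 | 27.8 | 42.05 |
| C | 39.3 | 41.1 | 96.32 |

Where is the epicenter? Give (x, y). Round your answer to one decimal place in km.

Circle about each station: (x + 10.3)² + (y − 89.1)² = 68.42²; (x + 16.5)² + (y − 27.8)² = 42.05²; (x − 39.3)² + (y − 41.1)² = 96.32².
Subtracting pairs of circle equations eliminates x²+y² and gives linear equations (the radical axes):
-12.4 x − 122.6 y = -4086.72
99.2 x − 96.0 y = -9407.45
Solving the 2×2 system: x ≈ -57.0, y ≈ 39.1 km.

x ≈ -57.0 km, y ≈ 39.1 km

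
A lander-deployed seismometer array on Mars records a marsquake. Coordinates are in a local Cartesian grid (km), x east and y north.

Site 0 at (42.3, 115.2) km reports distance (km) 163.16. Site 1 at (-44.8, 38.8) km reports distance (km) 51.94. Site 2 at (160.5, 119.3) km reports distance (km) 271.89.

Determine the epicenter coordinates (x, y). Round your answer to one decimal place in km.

Circle about each station: (x − 42.3)² + (y − 115.2)² = 163.16²; (x + 44.8)² + (y − 38.8)² = 51.94²; (x − 160.5)² + (y − 119.3)² = 271.89².
Subtracting pairs of circle equations eliminates x²+y² and gives linear equations (the radical axes):
-174.2 x − 152.8 y = 12375.57
236.4 x + 8.2 y = -22370.58
Solving the 2×2 system: x ≈ -95.6, y ≈ 28.0 km.
Check against Site 0 (with the unrounded x, y): √((x − 42.3)²+(y − 115.2)²) = 163.16 ≈ 163.16 km. ✓

(-95.6, 28.0)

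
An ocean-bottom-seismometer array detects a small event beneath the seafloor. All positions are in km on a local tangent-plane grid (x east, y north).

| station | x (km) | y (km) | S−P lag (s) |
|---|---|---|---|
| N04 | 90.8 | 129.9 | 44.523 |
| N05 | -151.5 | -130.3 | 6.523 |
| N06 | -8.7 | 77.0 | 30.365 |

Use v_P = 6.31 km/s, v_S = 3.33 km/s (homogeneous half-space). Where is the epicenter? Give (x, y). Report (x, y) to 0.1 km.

Distance from S−P lag: d = Δt · v_P v_S / (v_P − v_S) = Δt · (6.31·3.33)/(6.31−3.33) ≈ 7.0511·Δt.
So d_N04 = 313.94, d_N05 = 45.99, d_N06 = 214.11 km.
Circle about each station: (x − 90.8)² + (y − 129.9)² = 313.94²; (x + 151.5)² + (y + 130.3)² = 45.99²; (x + 8.7)² + (y − 77.0)² = 214.11².
Subtracting pairs of circle equations eliminates x²+y² and gives linear equations (the radical axes):
-484.6 x − 520.4 y = 111254.93
-199.0 x − 105.8 y = 33601.27
Solving the 2×2 system: x ≈ -109.3, y ≈ -112.0 km.

-109.3 km east, -112.0 km north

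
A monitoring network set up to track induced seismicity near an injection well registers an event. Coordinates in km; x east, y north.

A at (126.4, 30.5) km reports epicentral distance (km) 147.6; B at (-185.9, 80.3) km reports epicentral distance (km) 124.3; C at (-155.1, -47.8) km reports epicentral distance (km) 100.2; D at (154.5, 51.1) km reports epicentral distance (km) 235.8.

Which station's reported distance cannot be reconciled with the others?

Solve using three stations at a time. Using B, C, D (subtract circle equations pairwise → linear system) gives (x, y) ≈ (-78.8, 17.2).
Distances from that point to each station vs reported:
  A: calculated 205.7 vs reported 147.6 → residual 58.1 km
  B: calculated 124.3 vs reported 124.3 → residual 0.0 km
  C: calculated 100.2 vs reported 100.2 → residual 0.0 km
  D: calculated 235.8 vs reported 235.8 → residual 0.0 km
B, C, D are mutually consistent (residuals ≈ 0); A is off by 58.1 km.

A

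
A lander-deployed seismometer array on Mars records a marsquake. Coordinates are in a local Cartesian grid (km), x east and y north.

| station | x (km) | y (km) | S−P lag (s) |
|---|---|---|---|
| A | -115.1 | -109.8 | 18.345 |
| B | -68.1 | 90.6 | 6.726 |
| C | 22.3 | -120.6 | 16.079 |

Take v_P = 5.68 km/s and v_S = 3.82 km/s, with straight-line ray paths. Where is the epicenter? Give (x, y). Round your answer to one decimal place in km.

Distance from S−P lag: d = Δt · v_P v_S / (v_P − v_S) = Δt · (5.68·3.82)/(5.68−3.82) ≈ 11.6654·Δt.
So d_A = 214.00, d_B = 78.46, d_C = 187.57 km.
Circle about each station: (x + 115.1)² + (y + 109.8)² = 214.00²; (x + 68.1)² + (y − 90.6)² = 78.46²; (x − 22.3)² + (y + 120.6)² = 187.57².
Subtracting pairs of circle equations eliminates x²+y² and gives linear equations (the radical axes):
94.0 x + 400.8 y = 27181.95
274.8 x − 21.6 y = 351.10
Solving the 2×2 system: x ≈ 6.5, y ≈ 66.3 km.

x ≈ 6.5 km, y ≈ 66.3 km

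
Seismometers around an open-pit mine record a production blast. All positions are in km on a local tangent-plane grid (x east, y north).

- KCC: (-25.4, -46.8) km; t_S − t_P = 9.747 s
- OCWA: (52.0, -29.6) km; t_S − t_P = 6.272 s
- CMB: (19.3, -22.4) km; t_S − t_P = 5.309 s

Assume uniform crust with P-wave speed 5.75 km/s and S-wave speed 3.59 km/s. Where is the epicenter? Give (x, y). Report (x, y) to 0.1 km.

Distance from S−P lag: d = Δt · v_P v_S / (v_P − v_S) = Δt · (5.75·3.59)/(5.75−3.59) ≈ 9.5567·Δt.
So d_KCC = 93.15, d_OCWA = 59.94, d_CMB = 50.74 km.
Circle about each station: (x + 25.4)² + (y + 46.8)² = 93.15²; (x − 52.0)² + (y + 29.6)² = 59.94²; (x − 19.3)² + (y + 22.4)² = 50.74².
Subtracting pairs of circle equations eliminates x²+y² and gives linear equations (the radical axes):
154.8 x + 34.4 y = 5828.88
89.4 x + 48.8 y = 4141.22
Solving the 2×2 system: x ≈ 31.7, y ≈ 26.8 km.
Check against KCC (with the unrounded x, y): √((x + 25.4)²+(y + 46.8)²) = 93.14 ≈ 93.15 km. ✓

(31.7, 26.8)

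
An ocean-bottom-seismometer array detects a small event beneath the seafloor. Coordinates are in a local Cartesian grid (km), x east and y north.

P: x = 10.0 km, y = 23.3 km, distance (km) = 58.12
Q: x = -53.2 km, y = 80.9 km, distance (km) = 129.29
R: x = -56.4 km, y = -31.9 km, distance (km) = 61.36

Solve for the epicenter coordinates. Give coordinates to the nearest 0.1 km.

(4.9, -34.6)

Circle about each station: (x − 10.0)² + (y − 23.3)² = 58.12²; (x + 53.2)² + (y − 80.9)² = 129.29²; (x + 56.4)² + (y + 31.9)² = 61.36².
Subtracting the P equation from the Q and R equations removes the quadratic terms:
-126.4 x + 115.2 y = -4605.81
-132.8 x − 110.4 y = 3168.56
Solving the 2×2 system: x ≈ 4.9, y ≈ -34.6 km.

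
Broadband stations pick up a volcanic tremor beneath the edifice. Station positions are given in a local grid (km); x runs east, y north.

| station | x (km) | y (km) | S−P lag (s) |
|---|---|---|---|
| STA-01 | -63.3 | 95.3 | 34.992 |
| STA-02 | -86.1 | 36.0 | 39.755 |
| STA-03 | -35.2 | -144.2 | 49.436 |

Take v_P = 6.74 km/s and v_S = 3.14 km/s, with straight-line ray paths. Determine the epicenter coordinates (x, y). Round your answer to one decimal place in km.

(142.2, 86.0)

Distance from S−P lag: d = Δt · v_P v_S / (v_P − v_S) = Δt · (6.74·3.14)/(6.74−3.14) ≈ 5.8788·Δt.
So d_STA-01 = 205.71, d_STA-02 = 233.71, d_STA-03 = 290.62 km.
Circle about each station: (x + 63.3)² + (y − 95.3)² = 205.71²; (x + 86.1)² + (y − 36.0)² = 233.71²; (x + 35.2)² + (y + 144.2)² = 290.62².
Subtracting pairs of circle equations eliminates x²+y² and gives linear equations (the radical axes):
-45.6 x − 118.6 y = -16683.53
56.2 x − 479.0 y = -33199.68
Solving the 2×2 system: x ≈ 142.2, y ≈ 86.0 km.
Check against STA-01 (with the unrounded x, y): √((x + 63.3)²+(y − 95.3)²) = 205.72 ≈ 205.71 km. ✓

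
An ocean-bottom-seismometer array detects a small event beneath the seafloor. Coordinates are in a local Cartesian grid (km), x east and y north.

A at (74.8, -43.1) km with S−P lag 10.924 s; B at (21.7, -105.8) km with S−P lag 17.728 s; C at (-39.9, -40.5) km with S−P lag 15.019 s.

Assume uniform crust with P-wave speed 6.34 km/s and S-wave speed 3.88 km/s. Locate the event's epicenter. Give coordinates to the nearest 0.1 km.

Distance from S−P lag: d = Δt · v_P v_S / (v_P − v_S) = Δt · (6.34·3.88)/(6.34−3.88) ≈ 9.9997·Δt.
So d_A = 109.24, d_B = 177.27, d_C = 150.19 km.
Circle about each station: (x − 74.8)² + (y + 43.1)² = 109.24²; (x − 21.7)² + (y + 105.8)² = 177.27²; (x + 39.9)² + (y + 40.5)² = 150.19².
Subtracting pairs of circle equations eliminates x²+y² and gives linear equations (the radical axes):
-106.2 x − 125.4 y = -15279.40
-229.4 x + 5.2 y = -14844.05
Solving the 2×2 system: x ≈ 66.2, y ≈ 65.8 km.
Check against A (with the unrounded x, y): √((x − 74.8)²+(y + 43.1)²) = 109.22 ≈ 109.24 km. ✓

x ≈ 66.2 km, y ≈ 65.8 km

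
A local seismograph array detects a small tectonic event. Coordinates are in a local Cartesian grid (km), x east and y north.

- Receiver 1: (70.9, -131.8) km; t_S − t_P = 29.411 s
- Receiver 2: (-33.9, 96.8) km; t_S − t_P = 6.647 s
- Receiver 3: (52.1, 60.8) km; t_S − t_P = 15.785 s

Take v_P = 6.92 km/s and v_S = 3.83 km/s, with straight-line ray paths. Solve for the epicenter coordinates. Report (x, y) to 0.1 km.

x ≈ -83.1 km, y ≈ 68.0 km

Distance from S−P lag: d = Δt · v_P v_S / (v_P − v_S) = Δt · (6.92·3.83)/(6.92−3.83) ≈ 8.5772·Δt.
So d_Receiver 1 = 252.26, d_Receiver 2 = 57.01, d_Receiver 3 = 135.39 km.
Circle about each station: (x − 70.9)² + (y + 131.8)² = 252.26²; (x + 33.9)² + (y − 96.8)² = 57.01²; (x − 52.1)² + (y − 60.8)² = 135.39².
Subtracting pairs of circle equations eliminates x²+y² and gives linear equations (the radical axes):
-209.6 x + 457.2 y = 48506.37
-37.6 x + 385.2 y = 29317.66
Solving the 2×2 system: x ≈ -83.1, y ≈ 68.0 km.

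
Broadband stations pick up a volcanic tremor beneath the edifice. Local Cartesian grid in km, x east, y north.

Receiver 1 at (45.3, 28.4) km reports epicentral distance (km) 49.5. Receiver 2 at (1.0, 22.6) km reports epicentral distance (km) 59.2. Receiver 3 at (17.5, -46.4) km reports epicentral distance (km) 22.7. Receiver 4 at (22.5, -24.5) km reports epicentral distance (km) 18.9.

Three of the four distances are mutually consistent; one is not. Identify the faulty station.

Solve using three stations at a time. Using Receiver 1, Receiver 2, Receiver 4 (subtract circle equations pairwise → linear system) gives (x, y) ≈ (41.1, -21.0).
Distances from that point to each station vs reported:
  Receiver 1: calculated 49.5 vs reported 49.5 → residual 0.0 km
  Receiver 2: calculated 59.2 vs reported 59.2 → residual 0.0 km
  Receiver 3: calculated 34.7 vs reported 22.7 → residual 12.0 km
  Receiver 4: calculated 19.0 vs reported 18.9 → residual 0.1 km
Receiver 1, Receiver 2, Receiver 4 are mutually consistent (residuals ≈ 0); Receiver 3 is off by 12.0 km.

Receiver 3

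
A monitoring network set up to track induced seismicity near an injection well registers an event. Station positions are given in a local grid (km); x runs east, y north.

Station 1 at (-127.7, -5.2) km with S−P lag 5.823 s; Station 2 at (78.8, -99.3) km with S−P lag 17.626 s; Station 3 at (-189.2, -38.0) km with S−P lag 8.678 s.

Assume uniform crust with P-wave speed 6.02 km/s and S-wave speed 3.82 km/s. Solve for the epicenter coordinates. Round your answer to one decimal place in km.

-101.2 km east, -60.0 km north

Distance from S−P lag: d = Δt · v_P v_S / (v_P − v_S) = Δt · (6.02·3.82)/(6.02−3.82) ≈ 10.4529·Δt.
So d_Station 1 = 60.87, d_Station 2 = 184.24, d_Station 3 = 90.71 km.
Circle about each station: (x + 127.7)² + (y + 5.2)² = 60.87²; (x − 78.8)² + (y + 99.3)² = 184.24²; (x + 189.2)² + (y + 38.0)² = 90.71².
Subtracting pairs of circle equations eliminates x²+y² and gives linear equations (the radical axes):
413.0 x − 188.2 y = -30503.62
-123.0 x − 65.6 y = 16383.16
Solving the 2×2 system: x ≈ -101.2, y ≈ -60.0 km.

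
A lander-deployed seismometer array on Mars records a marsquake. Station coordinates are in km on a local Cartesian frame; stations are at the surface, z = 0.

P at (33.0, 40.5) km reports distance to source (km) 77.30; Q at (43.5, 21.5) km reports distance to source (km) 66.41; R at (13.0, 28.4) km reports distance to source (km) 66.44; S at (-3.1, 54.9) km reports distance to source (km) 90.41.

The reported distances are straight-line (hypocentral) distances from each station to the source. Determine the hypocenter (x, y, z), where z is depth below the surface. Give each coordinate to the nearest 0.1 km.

x ≈ 17.8 km, y ≈ -21.5 km, depth ≈ 43.6 km

Each station gives a sphere (x−x_i)² + (y−y_i)² + z² = d_i² (stations at z=0).
Subtracting the P sphere from Q and R: z² cancels, leaving linear equations in x and y:
21.0 x − 38.0 y = 1190.25
-40.0 x − 24.2 y = -192.67
Solving: x ≈ 17.812, y ≈ -21.479 km (keep extra digits for the depth step; rounded: 17.8, -21.5).
Then from the P sphere: z² = 77.30² − (x − 33.0)² − (y − 40.5)² with x = 17.812, y = -21.479, so z ≈ 43.626 ≈ 43.6 km.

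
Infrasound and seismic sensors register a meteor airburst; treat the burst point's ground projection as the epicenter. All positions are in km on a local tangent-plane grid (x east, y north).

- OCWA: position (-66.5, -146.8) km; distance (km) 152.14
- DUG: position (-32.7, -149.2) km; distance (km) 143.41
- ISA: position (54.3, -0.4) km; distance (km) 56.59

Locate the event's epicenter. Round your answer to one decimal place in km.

Circle about each station: (x + 66.5)² + (y + 146.8)² = 152.14²; (x + 32.7)² + (y + 149.2)² = 143.41²; (x − 54.3)² + (y + 0.4)² = 56.59².
Subtracting pairs of circle equations eliminates x²+y² and gives linear equations (the radical axes):
67.6 x − 4.8 y = -62.41
241.6 x + 292.8 y = -3079.69
Solving the 2×2 system: x ≈ -1.6, y ≈ -9.2 km.

-1.6 km east, -9.2 km north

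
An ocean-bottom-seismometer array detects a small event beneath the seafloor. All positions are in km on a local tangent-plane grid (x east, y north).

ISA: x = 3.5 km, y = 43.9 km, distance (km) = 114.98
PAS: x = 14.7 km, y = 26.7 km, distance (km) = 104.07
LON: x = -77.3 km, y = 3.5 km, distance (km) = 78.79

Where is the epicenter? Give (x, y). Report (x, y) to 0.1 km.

Circle about each station: (x − 3.5)² + (y − 43.9)² = 114.98²; (x − 14.7)² + (y − 26.7)² = 104.07²; (x + 77.3)² + (y − 3.5)² = 78.79².
Subtracting pairs of circle equations eliminates x²+y² and gives linear equations (the radical axes):
22.4 x − 34.4 y = 1379.36
-161.6 x − 80.8 y = 11060.62
Solving the 2×2 system: x ≈ -36.5, y ≈ -63.9 km.
Check against ISA (with the unrounded x, y): √((x − 3.5)²+(y − 43.9)²) = 114.96 ≈ 114.98 km. ✓

x ≈ -36.5 km, y ≈ -63.9 km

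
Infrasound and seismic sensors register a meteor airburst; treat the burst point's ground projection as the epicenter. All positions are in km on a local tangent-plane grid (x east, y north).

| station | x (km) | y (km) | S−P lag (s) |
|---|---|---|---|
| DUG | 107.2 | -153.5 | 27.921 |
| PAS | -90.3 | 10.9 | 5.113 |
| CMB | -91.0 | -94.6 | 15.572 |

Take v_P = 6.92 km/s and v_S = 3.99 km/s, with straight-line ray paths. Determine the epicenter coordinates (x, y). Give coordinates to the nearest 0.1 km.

Distance from S−P lag: d = Δt · v_P v_S / (v_P − v_S) = Δt · (6.92·3.99)/(6.92−3.99) ≈ 9.4235·Δt.
So d_DUG = 263.11, d_PAS = 48.18, d_CMB = 146.74 km.
Circle about each station: (x − 107.2)² + (y + 153.5)² = 263.11²; (x + 90.3)² + (y − 10.9)² = 48.18²; (x + 91.0)² + (y + 94.6)² = 146.74².
Subtracting pairs of circle equations eliminates x²+y² and gives linear equations (the radical axes):
-395.0 x + 328.8 y = 40124.37
-396.4 x + 117.8 y = 29870.31
Solving the 2×2 system: x ≈ -60.8, y ≈ 49.0 km.
Check against DUG (with the unrounded x, y): √((x − 107.2)²+(y + 153.5)²) = 263.11 ≈ 263.11 km. ✓

x ≈ -60.8 km, y ≈ 49.0 km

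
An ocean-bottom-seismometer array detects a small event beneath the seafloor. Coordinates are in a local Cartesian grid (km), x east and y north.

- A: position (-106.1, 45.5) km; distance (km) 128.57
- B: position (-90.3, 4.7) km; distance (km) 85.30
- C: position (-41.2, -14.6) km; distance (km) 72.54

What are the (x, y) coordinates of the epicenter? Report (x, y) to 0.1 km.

(-74.4, -79.1)

Circle about each station: (x + 106.1)² + (y − 45.5)² = 128.57²; (x + 90.3)² + (y − 4.7)² = 85.30²; (x + 41.2)² + (y + 14.6)² = 72.54².
Subtracting pairs of circle equations eliminates x²+y² and gives linear equations (the radical axes):
31.6 x − 81.6 y = 4102.87
129.8 x − 120.2 y = -148.67
Solving the 2×2 system: x ≈ -74.4, y ≈ -79.1 km.
Check against A (with the unrounded x, y): √((x + 106.1)²+(y − 45.5)²) = 128.56 ≈ 128.57 km. ✓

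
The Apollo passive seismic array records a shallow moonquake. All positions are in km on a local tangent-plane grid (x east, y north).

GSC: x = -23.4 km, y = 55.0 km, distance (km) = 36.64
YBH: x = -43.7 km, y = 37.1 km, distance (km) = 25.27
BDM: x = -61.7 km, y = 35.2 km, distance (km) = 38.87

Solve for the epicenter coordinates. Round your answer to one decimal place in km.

Circle about each station: (x + 23.4)² + (y − 55.0)² = 36.64²; (x + 43.7)² + (y − 37.1)² = 25.27²; (x + 61.7)² + (y − 35.2)² = 38.87².
Subtracting the GSC equation from the YBH and BDM equations removes the quadratic terms:
-40.6 x − 35.8 y = 417.46
-76.6 x − 39.6 y = 1304.98
Solving the 2×2 system: x ≈ -26.6, y ≈ 18.5 km.
Check against GSC (with the unrounded x, y): √((x + 23.4)²+(y − 55.0)²) = 36.63 ≈ 36.64 km. ✓

x ≈ -26.6 km, y ≈ 18.5 km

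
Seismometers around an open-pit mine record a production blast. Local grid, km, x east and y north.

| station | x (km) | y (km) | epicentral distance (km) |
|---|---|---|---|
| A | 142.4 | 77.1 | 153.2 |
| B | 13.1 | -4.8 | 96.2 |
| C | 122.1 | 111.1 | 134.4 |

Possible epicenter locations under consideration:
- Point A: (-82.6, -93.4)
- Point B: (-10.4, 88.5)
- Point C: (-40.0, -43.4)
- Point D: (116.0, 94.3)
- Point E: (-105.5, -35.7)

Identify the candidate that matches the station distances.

For each candidate, compare |candidate − station| to the reported distance:
Point A: residuals A 129.1, B 34.2, C 154.9 → max 154.9 km
Point B: residuals A 0.0, B 0.0, C 0.0 → max 0.0 km
Point C: residuals A 65.4, B 30.6, C 89.5 → max 89.5 km
Point D: residuals A 121.7, B 46.7, C 116.5 → max 121.7 km
Point E: residuals A 119.2, B 26.4, C 136.4 → max 136.4 km
Only Point B has all residuals ≈ 0.

Point B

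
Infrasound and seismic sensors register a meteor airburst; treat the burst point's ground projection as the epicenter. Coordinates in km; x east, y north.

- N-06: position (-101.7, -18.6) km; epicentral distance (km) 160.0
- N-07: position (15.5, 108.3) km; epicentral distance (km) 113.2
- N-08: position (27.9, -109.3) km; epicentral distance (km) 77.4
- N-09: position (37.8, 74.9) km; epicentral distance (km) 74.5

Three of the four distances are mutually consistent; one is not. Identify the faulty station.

N-08

Solve using three stations at a time. Using N-06, N-07, N-09 (subtract circle equations pairwise → linear system) gives (x, y) ≈ (56.8, 3.0).
Distances from that point to each station vs reported:
  N-06: calculated 159.9 vs reported 160.0 → residual 0.1 km
  N-07: calculated 113.1 vs reported 113.2 → residual 0.1 km
  N-08: calculated 115.9 vs reported 77.4 → residual 38.5 km
  N-09: calculated 74.4 vs reported 74.5 → residual 0.1 km
N-06, N-07, N-09 are mutually consistent (residuals ≈ 0); N-08 is off by 38.5 km.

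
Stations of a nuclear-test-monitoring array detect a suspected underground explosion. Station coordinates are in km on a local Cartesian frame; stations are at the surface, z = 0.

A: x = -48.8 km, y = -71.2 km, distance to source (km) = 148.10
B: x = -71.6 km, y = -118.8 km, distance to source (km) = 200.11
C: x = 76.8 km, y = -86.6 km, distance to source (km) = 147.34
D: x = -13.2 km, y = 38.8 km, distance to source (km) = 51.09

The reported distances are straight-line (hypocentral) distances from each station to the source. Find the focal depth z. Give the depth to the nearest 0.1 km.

Each station gives a sphere (x−x_i)² + (y−y_i)² + z² = d_i² (stations at z=0).
Subtracting the A sphere from B and C: z² cancels, leaving linear equations in x and y:
-45.6 x − 95.2 y = -6321.28
251.2 x − 30.8 y = 6171.45
Solving: x ≈ 30.895, y ≈ 51.602 km (keep extra digits for the depth step; rounded: 30.9, 51.6).
Then from the A sphere: z² = 148.10² − (x + 48.8)² − (y + 71.2)² with x = 30.895, y = 51.602, so z ≈ 22.405 ≈ 22.4 km.
Check against D (with the unrounded solution): distance 51.09 ≈ 51.09 km. ✓

22.4 km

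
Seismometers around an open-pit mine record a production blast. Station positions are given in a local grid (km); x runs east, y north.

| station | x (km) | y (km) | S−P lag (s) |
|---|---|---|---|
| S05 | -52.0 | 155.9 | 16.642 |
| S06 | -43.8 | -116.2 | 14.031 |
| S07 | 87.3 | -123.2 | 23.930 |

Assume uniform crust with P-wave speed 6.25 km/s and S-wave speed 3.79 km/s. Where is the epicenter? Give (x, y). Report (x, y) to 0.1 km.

Distance from S−P lag: d = Δt · v_P v_S / (v_P − v_S) = Δt · (6.25·3.79)/(6.25−3.79) ≈ 9.6291·Δt.
So d_S05 = 160.25, d_S06 = 135.11, d_S07 = 230.42 km.
Circle about each station: (x + 52.0)² + (y − 155.9)² = 160.25²; (x + 43.8)² + (y + 116.2)² = 135.11²; (x − 87.3)² + (y + 123.2)² = 230.42².
Subtracting pairs of circle equations eliminates x²+y² and gives linear equations (the radical axes):
16.4 x − 544.2 y = -4162.58
278.6 x − 558.2 y = -31622.59
Solving the 2×2 system: x ≈ -104.5, y ≈ 4.5 km.

-104.5 km east, 4.5 km north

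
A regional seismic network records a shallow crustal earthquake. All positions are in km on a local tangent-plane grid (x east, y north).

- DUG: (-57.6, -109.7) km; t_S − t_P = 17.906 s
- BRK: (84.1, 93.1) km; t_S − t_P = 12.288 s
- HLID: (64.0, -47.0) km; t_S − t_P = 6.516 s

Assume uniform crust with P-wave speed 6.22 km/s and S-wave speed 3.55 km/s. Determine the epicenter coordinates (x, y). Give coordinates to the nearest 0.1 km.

Distance from S−P lag: d = Δt · v_P v_S / (v_P − v_S) = Δt · (6.22·3.55)/(6.22−3.55) ≈ 8.2700·Δt.
So d_DUG = 148.08, d_BRK = 101.62, d_HLID = 53.89 km.
Circle about each station: (x + 57.6)² + (y + 109.7)² = 148.08²; (x − 84.1)² + (y − 93.1)² = 101.62²; (x − 64.0)² + (y + 47.0)² = 53.89².
Subtracting the DUG equation from the BRK and HLID equations removes the quadratic terms:
283.4 x + 405.6 y = 11989.63
243.2 x + 125.4 y = 9976.70
Solving the 2×2 system: x ≈ 40.3, y ≈ 1.4 km.

40.3 km east, 1.4 km north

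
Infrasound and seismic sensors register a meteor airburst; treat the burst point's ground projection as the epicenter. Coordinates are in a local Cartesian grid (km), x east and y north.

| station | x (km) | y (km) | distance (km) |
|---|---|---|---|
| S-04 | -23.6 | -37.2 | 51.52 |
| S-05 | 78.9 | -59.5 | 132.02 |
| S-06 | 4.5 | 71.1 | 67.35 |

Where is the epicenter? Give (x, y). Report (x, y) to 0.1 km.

Circle about each station: (x + 23.6)² + (y + 37.2)² = 51.52²; (x − 78.9)² + (y + 59.5)² = 132.02²; (x − 4.5)² + (y − 71.1)² = 67.35².
Subtracting pairs of circle equations eliminates x²+y² and gives linear equations (the radical axes):
205.0 x − 44.6 y = -6950.31
56.2 x + 216.6 y = 1252.95
Solving the 2×2 system: x ≈ -30.9, y ≈ 13.8 km.

-30.9 km east, 13.8 km north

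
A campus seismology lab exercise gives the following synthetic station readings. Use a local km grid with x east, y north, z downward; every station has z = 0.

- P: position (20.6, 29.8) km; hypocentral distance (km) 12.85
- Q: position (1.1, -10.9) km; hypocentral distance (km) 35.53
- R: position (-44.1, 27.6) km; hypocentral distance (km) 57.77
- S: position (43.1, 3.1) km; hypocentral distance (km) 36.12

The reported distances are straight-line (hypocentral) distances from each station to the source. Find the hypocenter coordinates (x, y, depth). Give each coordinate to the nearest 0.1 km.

x ≈ 13.0 km, y ≈ 21.9 km, depth ≈ 6.7 km

Each station gives a sphere (x−x_i)² + (y−y_i)² + z² = d_i² (stations at z=0).
Subtracting the P sphere from Q and R: z² cancels, leaving linear equations in x and y:
-39.0 x − 81.4 y = -2289.64
-129.4 x − 4.4 y = -1778.08
Solving: x ≈ 12.996, y ≈ 21.902 km (keep extra digits for the depth step; rounded: 13.0, 21.9).
Then from the P sphere: z² = 12.85² − (x − 20.6)² − (y − 29.8)² with x = 12.996, y = 21.902, so z ≈ 6.702 ≈ 6.7 km.
Check against S (with the unrounded solution): distance 36.12 ≈ 36.12 km. ✓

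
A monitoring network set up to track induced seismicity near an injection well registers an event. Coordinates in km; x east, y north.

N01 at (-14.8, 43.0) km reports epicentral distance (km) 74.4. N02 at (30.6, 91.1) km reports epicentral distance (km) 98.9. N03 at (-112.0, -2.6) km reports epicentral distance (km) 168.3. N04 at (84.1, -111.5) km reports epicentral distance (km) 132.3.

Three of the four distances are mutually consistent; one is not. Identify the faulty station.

N02

Solve using three stations at a time. Using N01, N03, N04 (subtract circle equations pairwise → linear system) gives (x, y) ≈ (55.1, 17.6).
Distances from that point to each station vs reported:
  N01: calculated 74.4 vs reported 74.4 → residual 0.0 km
  N02: calculated 77.5 vs reported 98.9 → residual 21.4 km
  N03: calculated 168.3 vs reported 168.3 → residual 0.0 km
  N04: calculated 132.3 vs reported 132.3 → residual 0.0 km
N01, N03, N04 are mutually consistent (residuals ≈ 0); N02 is off by 21.4 km.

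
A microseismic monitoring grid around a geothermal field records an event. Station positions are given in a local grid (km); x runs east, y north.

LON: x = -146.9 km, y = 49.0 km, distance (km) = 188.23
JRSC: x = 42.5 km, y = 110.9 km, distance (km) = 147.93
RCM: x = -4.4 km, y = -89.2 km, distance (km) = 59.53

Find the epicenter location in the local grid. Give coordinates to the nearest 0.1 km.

x ≈ 21.3 km, y ≈ -35.5 km

Circle about each station: (x + 146.9)² + (y − 49.0)² = 188.23²; (x − 42.5)² + (y − 110.9)² = 147.93²; (x + 4.4)² + (y + 89.2)² = 59.53².
Subtracting pairs of circle equations eliminates x²+y² and gives linear equations (the radical axes):
378.8 x + 123.8 y = 3671.70
285.0 x − 276.4 y = 15882.10
Solving the 2×2 system: x ≈ 21.3, y ≈ -35.5 km.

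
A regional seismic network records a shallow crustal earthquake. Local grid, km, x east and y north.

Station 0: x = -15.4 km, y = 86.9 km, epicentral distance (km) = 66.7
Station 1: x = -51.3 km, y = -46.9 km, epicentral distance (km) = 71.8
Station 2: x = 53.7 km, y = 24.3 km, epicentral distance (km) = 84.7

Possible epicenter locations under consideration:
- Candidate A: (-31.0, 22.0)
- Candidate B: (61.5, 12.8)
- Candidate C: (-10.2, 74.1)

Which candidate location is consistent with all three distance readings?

Candidate A

For each candidate, compare |candidate − station| to the reported distance:
Candidate A: residuals Station 0 0.0, Station 1 0.0, Station 2 0.0 → max 0.0 km
Candidate B: residuals Station 0 40.1, Station 1 55.8, Station 2 70.8 → max 70.8 km
Candidate C: residuals Station 0 52.9, Station 1 56.0, Station 2 3.7 → max 56.0 km
Only Candidate A has all residuals ≈ 0.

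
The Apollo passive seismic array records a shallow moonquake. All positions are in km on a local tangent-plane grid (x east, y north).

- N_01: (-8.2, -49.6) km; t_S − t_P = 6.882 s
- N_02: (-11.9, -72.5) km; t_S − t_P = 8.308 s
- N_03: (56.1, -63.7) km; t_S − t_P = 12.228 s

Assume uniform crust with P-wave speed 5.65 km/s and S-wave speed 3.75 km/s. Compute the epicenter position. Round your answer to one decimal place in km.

(-61.1, 6.0)

Distance from S−P lag: d = Δt · v_P v_S / (v_P − v_S) = Δt · (5.65·3.75)/(5.65−3.75) ≈ 11.1513·Δt.
So d_N_01 = 76.74, d_N_02 = 92.65, d_N_03 = 136.36 km.
Circle about each station: (x + 8.2)² + (y + 49.6)² = 76.74²; (x + 11.9)² + (y + 72.5)² = 92.65²; (x − 56.1)² + (y + 63.7)² = 136.36².
Subtracting the N_01 equation from the N_02 and N_03 equations removes the quadratic terms:
-7.4 x − 45.8 y = 175.47
128.6 x − 28.2 y = -8027.52
Solving the 2×2 system: x ≈ -61.1, y ≈ 6.0 km.
Check against N_01 (with the unrounded x, y): √((x + 8.2)²+(y + 49.6)²) = 76.77 ≈ 76.74 km. ✓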